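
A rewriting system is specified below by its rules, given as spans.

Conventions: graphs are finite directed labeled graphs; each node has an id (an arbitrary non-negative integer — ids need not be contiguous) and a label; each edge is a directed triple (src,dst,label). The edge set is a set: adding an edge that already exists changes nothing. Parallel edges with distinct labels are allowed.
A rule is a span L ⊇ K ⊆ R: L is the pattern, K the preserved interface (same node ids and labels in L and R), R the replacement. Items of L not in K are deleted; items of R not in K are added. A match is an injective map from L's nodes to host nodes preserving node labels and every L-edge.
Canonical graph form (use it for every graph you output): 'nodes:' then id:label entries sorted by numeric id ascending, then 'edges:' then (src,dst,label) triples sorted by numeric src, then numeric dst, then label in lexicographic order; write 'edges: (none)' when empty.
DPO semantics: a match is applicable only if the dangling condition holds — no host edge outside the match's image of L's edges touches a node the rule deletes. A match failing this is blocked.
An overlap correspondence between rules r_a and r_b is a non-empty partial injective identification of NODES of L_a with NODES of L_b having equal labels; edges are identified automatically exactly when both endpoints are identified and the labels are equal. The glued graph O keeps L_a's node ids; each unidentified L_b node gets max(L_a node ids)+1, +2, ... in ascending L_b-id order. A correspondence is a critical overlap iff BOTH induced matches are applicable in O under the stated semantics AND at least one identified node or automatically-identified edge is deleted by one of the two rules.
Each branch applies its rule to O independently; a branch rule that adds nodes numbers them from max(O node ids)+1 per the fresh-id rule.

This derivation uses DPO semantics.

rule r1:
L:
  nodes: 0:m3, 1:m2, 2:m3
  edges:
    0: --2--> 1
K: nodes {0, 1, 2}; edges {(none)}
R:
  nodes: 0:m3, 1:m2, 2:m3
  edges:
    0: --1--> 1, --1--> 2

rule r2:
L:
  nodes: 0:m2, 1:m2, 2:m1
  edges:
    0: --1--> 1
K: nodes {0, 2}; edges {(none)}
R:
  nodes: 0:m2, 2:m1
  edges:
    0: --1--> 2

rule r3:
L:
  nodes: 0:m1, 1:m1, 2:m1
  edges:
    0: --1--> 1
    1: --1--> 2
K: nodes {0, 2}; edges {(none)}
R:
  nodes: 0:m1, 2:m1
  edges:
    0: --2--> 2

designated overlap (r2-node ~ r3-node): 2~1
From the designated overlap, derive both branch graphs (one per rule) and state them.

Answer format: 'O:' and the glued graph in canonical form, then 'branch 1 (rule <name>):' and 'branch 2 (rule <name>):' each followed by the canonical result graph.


O:
nodes: 0:m2, 1:m2, 2:m1, 3:m1, 4:m1
edges: (0,1,1); (2,4,1); (3,2,1)
branch 1 (rule r2):
nodes: 0:m2, 2:m1, 3:m1, 4:m1
edges: (0,2,1); (2,4,1); (3,2,1)
branch 2 (rule r3):
nodes: 0:m2, 1:m2, 3:m1, 4:m1
edges: (0,1,1); (3,4,2)


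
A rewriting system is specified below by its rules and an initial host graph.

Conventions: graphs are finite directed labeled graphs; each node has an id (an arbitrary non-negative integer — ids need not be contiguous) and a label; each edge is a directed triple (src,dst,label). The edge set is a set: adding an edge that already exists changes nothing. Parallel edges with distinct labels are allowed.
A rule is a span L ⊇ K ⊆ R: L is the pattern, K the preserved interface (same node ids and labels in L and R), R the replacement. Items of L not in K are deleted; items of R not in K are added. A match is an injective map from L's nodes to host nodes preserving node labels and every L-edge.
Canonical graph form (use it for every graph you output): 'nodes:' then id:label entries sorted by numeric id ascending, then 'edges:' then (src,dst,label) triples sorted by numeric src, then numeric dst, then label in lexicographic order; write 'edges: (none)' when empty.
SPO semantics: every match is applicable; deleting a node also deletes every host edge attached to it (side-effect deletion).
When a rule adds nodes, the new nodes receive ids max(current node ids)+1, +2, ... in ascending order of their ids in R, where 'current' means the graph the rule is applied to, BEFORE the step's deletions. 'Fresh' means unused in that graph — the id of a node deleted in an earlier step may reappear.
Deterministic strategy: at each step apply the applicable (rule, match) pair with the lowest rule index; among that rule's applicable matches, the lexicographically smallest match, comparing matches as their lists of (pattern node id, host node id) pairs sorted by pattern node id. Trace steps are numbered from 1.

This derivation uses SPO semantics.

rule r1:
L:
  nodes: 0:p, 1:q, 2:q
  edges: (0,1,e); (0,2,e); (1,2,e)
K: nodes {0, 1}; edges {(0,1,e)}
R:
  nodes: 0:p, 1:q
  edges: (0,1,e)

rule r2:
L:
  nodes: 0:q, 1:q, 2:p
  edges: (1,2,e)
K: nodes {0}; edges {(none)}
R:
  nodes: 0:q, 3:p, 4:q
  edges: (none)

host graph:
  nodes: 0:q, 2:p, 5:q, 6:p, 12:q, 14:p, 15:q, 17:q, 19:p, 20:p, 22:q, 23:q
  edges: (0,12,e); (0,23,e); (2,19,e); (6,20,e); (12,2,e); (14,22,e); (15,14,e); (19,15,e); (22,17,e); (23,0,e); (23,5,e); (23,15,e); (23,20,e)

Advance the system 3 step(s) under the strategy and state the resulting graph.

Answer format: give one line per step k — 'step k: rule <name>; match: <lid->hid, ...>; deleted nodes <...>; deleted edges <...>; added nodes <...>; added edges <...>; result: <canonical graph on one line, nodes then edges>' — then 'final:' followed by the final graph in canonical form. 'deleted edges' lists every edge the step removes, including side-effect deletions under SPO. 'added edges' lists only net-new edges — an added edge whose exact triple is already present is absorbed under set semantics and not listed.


step 1: rule r2; match: 0->0, 1->12, 2->2; deleted nodes 2, 12; deleted edges (0,12,e); (2,19,e); (12,2,e); added nodes 24, 25; added edges (none); result: nodes: 0:q, 5:q, 6:p, 14:p, 15:q, 17:q, 19:p, 20:p, 22:q, 23:q, 24:p, 25:q edges: (0,23,e); (6,20,e); (14,22,e); (15,14,e); (19,15,e); (22,17,e); (23,0,e); (23,5,e); (23,15,e); (23,20,e)
step 2: rule r2; match: 0->0, 1->15, 2->14; deleted nodes 14, 15; deleted edges (14,22,e); (15,14,e); (19,15,e); (23,15,e); added nodes 26, 27; added edges (none); result: nodes: 0:q, 5:q, 6:p, 17:q, 19:p, 20:p, 22:q, 23:q, 24:p, 25:q, 26:p, 27:q edges: (0,23,e); (6,20,e); (22,17,e); (23,0,e); (23,5,e); (23,20,e)
step 3: rule r2; match: 0->0, 1->23, 2->20; deleted nodes 20, 23; deleted edges (0,23,e); (6,20,e); (23,0,e); (23,5,e); (23,20,e); added nodes 28, 29; added edges (none); result: nodes: 0:q, 5:q, 6:p, 17:q, 19:p, 22:q, 24:p, 25:q, 26:p, 27:q, 28:p, 29:q edges: (22,17,e)
final:
nodes: 0:q, 5:q, 6:p, 17:q, 19:p, 22:q, 24:p, 25:q, 26:p, 27:q, 28:p, 29:q
edges: (22,17,e)


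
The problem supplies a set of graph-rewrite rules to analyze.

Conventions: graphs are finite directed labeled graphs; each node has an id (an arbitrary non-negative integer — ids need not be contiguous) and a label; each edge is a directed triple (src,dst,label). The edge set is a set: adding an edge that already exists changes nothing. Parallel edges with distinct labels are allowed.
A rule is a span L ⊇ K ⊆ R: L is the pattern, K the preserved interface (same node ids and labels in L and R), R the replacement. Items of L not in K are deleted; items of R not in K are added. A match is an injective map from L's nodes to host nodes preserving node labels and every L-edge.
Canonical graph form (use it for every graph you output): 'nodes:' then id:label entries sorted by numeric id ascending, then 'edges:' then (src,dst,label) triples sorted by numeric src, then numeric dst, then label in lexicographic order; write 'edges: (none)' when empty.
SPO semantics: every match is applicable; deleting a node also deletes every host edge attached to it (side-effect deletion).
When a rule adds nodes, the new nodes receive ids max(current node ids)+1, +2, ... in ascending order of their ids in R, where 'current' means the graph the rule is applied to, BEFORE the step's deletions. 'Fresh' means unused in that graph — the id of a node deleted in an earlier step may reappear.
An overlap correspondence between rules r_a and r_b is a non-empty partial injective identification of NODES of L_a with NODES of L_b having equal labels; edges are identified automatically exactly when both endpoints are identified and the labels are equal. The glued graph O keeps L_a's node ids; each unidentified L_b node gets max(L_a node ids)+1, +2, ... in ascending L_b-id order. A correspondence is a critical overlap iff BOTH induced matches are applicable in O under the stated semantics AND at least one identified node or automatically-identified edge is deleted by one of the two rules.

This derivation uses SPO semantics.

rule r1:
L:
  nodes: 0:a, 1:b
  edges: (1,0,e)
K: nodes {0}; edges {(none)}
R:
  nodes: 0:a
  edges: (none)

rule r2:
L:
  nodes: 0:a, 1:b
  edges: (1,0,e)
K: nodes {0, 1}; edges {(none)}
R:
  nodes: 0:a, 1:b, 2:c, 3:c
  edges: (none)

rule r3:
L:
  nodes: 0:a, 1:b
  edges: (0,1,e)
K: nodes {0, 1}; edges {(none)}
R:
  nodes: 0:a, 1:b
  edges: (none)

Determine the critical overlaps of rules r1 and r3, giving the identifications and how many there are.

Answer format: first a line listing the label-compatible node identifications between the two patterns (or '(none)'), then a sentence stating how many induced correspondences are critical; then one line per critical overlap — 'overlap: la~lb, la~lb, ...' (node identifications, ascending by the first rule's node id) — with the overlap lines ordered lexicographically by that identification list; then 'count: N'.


label-compatible node identifications between L(r1) and L(r3): 0~0, 1~1
2 of the induced correspondences are critical overlaps of r1 and r3.
overlap: 0~0, 1~1
overlap: 1~1
count: 2


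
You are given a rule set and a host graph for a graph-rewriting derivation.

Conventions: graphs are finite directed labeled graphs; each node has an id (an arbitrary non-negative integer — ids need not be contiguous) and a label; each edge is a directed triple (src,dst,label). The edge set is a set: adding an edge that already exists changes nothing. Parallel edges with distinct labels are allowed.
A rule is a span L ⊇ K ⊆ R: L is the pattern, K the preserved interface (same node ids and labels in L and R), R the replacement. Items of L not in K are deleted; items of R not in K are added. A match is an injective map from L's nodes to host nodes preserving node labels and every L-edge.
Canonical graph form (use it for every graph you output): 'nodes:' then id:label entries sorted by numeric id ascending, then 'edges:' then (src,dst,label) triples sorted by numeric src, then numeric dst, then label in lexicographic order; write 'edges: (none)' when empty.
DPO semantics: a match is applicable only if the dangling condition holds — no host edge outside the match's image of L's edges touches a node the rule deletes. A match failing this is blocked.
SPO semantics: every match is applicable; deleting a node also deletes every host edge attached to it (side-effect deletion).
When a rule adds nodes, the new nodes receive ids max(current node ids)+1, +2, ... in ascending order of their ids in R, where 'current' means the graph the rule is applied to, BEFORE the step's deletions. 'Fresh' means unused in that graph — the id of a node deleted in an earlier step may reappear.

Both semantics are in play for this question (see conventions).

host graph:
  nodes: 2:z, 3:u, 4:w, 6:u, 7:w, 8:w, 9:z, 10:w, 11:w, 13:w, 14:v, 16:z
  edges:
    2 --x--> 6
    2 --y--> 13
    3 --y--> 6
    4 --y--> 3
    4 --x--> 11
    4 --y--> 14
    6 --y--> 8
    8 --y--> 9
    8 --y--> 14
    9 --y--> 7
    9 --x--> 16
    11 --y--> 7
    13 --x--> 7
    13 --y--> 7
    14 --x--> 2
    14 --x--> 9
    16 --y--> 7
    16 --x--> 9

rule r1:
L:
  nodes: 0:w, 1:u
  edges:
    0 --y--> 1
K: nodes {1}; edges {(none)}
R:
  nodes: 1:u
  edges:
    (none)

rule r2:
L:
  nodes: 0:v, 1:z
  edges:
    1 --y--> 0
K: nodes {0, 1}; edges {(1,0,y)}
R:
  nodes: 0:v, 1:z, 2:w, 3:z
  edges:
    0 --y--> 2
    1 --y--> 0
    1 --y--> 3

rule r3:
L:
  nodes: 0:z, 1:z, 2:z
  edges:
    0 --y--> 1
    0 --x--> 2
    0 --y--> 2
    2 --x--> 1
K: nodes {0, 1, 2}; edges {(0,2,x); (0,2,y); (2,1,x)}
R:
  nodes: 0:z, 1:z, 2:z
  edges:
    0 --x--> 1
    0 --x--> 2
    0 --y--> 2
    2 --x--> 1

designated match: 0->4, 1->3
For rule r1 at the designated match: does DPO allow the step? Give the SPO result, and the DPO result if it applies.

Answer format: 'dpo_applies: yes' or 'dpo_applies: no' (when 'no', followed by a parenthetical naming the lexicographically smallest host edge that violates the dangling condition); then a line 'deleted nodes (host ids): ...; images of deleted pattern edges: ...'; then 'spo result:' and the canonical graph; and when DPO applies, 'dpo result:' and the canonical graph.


dpo_applies: no
(the rule deletes node 4, which keeps host edge (4,11,x) outside the match image — the dangling condition fails, DPO blocks; SPO proceeds and side-deletes such edges)
deleted nodes (host ids): 4; images of deleted pattern edges: (4,3,y)
spo result:
nodes: 2:z, 3:u, 6:u, 7:w, 8:w, 9:z, 10:w, 11:w, 13:w, 14:v, 16:z
edges: (2,6,x); (2,13,y); (3,6,y); (6,8,y); (8,9,y); (8,14,y); (9,7,y); (9,16,x); (11,7,y); (13,7,x); (13,7,y); (14,2,x); (14,9,x); (16,7,y); (16,9,x)


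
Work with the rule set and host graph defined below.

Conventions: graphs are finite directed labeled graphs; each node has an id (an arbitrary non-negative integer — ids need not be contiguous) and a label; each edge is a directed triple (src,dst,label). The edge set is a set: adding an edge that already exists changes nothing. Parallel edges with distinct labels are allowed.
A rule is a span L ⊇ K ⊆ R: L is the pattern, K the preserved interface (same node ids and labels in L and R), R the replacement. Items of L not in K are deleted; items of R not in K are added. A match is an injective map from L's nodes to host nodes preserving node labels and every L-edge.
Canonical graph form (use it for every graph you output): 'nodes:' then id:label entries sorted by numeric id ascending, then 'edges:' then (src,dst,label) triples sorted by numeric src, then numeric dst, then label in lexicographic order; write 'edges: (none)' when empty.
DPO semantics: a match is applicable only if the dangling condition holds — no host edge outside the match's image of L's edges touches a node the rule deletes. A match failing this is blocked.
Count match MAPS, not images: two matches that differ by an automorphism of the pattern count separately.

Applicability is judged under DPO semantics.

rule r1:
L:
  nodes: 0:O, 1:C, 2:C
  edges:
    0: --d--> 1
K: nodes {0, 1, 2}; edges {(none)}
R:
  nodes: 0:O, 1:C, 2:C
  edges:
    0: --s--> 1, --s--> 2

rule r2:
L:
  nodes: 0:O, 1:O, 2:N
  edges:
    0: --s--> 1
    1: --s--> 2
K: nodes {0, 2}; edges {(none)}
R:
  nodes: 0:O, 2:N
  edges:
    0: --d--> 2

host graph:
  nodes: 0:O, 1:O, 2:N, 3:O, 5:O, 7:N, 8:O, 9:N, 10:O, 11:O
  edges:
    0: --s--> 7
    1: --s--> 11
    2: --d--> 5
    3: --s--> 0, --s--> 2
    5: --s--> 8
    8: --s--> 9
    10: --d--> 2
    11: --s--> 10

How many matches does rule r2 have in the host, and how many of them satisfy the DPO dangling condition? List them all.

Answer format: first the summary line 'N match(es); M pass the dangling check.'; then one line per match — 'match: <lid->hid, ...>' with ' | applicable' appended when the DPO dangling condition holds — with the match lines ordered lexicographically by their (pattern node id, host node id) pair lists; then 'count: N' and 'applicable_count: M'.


2 match(es); 2 pass the dangling check.
match: 0->3, 1->0, 2->7 | applicable
match: 0->5, 1->8, 2->9 | applicable
count: 2
applicable_count: 2


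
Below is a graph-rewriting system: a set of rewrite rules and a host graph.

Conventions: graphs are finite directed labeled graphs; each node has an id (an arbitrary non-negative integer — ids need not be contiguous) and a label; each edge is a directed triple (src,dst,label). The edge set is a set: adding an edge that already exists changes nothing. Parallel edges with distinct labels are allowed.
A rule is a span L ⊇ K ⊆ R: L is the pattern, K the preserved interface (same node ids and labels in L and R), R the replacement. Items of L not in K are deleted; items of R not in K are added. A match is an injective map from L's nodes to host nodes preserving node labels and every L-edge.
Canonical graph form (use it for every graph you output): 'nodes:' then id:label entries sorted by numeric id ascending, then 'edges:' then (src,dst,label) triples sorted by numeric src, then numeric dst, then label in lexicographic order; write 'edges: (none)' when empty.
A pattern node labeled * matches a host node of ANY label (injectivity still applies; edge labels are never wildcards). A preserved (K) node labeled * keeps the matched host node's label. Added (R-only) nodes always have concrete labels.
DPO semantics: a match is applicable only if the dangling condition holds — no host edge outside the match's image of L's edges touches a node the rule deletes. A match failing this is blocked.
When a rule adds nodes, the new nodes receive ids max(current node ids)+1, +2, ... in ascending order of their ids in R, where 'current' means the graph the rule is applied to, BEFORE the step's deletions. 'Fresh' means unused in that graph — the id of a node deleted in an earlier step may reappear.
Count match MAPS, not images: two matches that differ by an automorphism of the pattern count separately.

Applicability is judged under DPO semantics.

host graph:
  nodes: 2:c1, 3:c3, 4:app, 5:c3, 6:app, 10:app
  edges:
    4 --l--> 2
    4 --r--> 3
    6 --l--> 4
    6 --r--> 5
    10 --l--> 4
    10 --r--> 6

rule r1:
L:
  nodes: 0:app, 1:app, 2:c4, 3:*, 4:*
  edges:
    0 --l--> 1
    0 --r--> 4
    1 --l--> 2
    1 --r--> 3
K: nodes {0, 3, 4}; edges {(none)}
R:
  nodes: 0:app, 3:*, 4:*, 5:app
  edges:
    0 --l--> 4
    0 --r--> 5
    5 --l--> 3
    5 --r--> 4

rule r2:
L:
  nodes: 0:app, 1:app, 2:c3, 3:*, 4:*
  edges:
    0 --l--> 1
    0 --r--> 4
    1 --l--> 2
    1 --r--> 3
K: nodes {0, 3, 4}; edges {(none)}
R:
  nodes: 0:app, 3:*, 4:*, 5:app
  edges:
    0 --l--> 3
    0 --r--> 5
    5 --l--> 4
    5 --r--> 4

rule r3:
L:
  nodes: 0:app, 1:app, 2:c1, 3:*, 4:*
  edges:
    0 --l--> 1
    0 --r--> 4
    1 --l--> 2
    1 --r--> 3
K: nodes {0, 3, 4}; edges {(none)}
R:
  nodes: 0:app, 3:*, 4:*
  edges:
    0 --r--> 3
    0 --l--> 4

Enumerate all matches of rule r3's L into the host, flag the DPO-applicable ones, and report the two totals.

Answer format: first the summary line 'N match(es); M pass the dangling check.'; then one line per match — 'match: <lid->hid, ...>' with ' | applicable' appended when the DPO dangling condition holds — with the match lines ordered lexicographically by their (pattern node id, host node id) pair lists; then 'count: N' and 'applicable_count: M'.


2 match(es); 0 pass the dangling check.
match: 0->6, 1->4, 2->2, 3->3, 4->5
match: 0->10, 1->4, 2->2, 3->3, 4->6
count: 2
applicable_count: 0


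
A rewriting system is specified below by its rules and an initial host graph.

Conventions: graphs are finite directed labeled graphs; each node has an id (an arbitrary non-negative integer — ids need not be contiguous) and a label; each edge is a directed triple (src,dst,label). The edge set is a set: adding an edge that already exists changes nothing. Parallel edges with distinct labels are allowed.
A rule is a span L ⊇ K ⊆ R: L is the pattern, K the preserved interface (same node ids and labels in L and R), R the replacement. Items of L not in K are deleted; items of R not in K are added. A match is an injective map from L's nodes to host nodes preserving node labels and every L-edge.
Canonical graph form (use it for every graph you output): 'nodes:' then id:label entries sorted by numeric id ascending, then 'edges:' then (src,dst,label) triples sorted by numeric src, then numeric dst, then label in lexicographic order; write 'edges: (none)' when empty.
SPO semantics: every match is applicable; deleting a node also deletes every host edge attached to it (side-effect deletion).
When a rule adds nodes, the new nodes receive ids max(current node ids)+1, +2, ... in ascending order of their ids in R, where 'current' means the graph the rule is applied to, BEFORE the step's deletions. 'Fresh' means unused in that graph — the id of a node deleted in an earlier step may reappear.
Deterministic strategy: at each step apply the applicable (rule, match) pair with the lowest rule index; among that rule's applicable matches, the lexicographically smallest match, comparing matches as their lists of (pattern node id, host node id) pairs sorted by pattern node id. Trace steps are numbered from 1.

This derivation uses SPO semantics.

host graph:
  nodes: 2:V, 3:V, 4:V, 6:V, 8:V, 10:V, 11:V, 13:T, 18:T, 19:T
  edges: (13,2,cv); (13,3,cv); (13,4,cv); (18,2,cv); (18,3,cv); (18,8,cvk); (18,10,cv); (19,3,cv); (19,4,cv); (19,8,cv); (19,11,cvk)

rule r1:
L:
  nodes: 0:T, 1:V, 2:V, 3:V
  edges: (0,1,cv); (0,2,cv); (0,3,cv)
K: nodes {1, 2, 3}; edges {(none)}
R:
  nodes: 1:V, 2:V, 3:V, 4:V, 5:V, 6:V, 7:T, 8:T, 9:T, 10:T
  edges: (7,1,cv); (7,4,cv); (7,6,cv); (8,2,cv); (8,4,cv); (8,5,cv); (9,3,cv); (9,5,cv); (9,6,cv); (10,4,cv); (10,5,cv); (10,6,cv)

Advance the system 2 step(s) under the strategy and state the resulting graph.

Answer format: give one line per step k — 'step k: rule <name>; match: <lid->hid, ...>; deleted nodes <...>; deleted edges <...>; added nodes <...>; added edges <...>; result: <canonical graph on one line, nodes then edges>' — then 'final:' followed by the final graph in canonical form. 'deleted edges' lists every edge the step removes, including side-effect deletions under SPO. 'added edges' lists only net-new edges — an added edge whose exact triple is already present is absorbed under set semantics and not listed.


step 1: rule r1; match: 0->13, 1->2, 2->3, 3->4; deleted nodes 13; deleted edges (13,2,cv); (13,3,cv); (13,4,cv); added nodes 20, 21, 22, 23, 24, 25, 26; added edges (23,2,cv); (23,20,cv); (23,22,cv); (24,3,cv); (24,20,cv); (24,21,cv); (25,4,cv); (25,21,cv); (25,22,cv); (26,20,cv); (26,21,cv); (26,22,cv); result: nodes: 2:V, 3:V, 4:V, 6:V, 8:V, 10:V, 11:V, 18:T, 19:T, 20:V, 21:V, 22:V, 23:T, 24:T, 25:T, 26:T edges: (18,2,cv); (18,3,cv); (18,8,cvk); (18,10,cv); (19,3,cv); (19,4,cv); (19,8,cv); (19,11,cvk); (23,2,cv); (23,20,cv); (23,22,cv); (24,3,cv); (24,20,cv); (24,21,cv); (25,4,cv); (25,21,cv); (25,22,cv); (26,20,cv); (26,21,cv); (26,22,cv)
step 2: rule r1; match: 0->18, 1->2, 2->3, 3->10; deleted nodes 18; deleted edges (18,2,cv); (18,3,cv); (18,8,cvk); (18,10,cv); added nodes 27, 28, 29, 30, 31, 32, 33; added edges (30,2,cv); (30,27,cv); (30,29,cv); (31,3,cv); (31,27,cv); (31,28,cv); (32,10,cv); (32,28,cv); (32,29,cv); (33,27,cv); (33,28,cv); (33,29,cv); result: nodes: 2:V, 3:V, 4:V, 6:V, 8:V, 10:V, 11:V, 19:T, 20:V, 21:V, 22:V, 23:T, 24:T, 25:T, 26:T, 27:V, 28:V, 29:V, 30:T, 31:T, 32:T, 33:T edges: (19,3,cv); (19,4,cv); (19,8,cv); (19,11,cvk); (23,2,cv); (23,20,cv); (23,22,cv); (24,3,cv); (24,20,cv); (24,21,cv); (25,4,cv); (25,21,cv); (25,22,cv); (26,20,cv); (26,21,cv); (26,22,cv); (30,2,cv); (30,27,cv); (30,29,cv); (31,3,cv); (31,27,cv); (31,28,cv); (32,10,cv); (32,28,cv); (32,29,cv); (33,27,cv); (33,28,cv); (33,29,cv)
final:
nodes: 2:V, 3:V, 4:V, 6:V, 8:V, 10:V, 11:V, 19:T, 20:V, 21:V, 22:V, 23:T, 24:T, 25:T, 26:T, 27:V, 28:V, 29:V, 30:T, 31:T, 32:T, 33:T
edges: (19,3,cv); (19,4,cv); (19,8,cv); (19,11,cvk); (23,2,cv); (23,20,cv); (23,22,cv); (24,3,cv); (24,20,cv); (24,21,cv); (25,4,cv); (25,21,cv); (25,22,cv); (26,20,cv); (26,21,cv); (26,22,cv); (30,2,cv); (30,27,cv); (30,29,cv); (31,3,cv); (31,27,cv); (31,28,cv); (32,10,cv); (32,28,cv); (32,29,cv); (33,27,cv); (33,28,cv); (33,29,cv)


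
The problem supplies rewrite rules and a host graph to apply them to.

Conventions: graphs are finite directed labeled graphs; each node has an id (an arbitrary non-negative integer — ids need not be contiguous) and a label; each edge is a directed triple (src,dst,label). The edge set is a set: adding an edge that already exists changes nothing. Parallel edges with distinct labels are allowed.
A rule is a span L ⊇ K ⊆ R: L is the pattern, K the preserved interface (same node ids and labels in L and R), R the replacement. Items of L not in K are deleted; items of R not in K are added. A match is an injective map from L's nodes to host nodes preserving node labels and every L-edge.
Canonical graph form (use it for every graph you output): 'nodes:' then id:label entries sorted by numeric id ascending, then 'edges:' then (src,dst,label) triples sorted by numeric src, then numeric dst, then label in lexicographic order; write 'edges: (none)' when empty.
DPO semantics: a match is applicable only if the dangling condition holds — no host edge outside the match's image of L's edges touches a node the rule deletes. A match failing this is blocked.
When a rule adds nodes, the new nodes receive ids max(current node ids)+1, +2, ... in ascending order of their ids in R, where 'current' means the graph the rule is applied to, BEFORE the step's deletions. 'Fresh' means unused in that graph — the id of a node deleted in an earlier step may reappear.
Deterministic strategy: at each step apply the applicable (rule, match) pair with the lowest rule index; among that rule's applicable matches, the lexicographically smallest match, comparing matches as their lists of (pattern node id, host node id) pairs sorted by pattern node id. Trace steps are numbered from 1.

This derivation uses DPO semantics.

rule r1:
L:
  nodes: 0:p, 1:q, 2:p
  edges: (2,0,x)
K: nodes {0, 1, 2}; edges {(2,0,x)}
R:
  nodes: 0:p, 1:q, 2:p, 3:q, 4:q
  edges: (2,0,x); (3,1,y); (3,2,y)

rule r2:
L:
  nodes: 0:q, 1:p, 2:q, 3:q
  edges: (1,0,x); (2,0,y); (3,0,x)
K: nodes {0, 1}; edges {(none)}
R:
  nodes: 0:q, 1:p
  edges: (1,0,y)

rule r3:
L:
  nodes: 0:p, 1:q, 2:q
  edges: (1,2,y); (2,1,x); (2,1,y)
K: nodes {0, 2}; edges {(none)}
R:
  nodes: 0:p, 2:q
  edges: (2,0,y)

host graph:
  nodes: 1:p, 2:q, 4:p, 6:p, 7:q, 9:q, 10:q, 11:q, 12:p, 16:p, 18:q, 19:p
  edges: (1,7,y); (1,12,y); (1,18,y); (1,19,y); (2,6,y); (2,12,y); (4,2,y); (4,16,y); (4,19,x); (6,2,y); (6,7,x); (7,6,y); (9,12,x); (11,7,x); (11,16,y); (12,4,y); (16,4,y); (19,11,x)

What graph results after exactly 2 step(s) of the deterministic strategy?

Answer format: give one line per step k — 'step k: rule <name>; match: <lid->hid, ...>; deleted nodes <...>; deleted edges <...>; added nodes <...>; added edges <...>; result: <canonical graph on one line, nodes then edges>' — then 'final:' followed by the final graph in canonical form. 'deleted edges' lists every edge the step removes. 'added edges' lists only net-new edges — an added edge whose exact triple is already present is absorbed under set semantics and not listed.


step 1: rule r1; match: 0->19, 1->2, 2->4; deleted nodes (none); deleted edges (none); added nodes 20, 21; added edges (20,2,y); (20,4,y); result: nodes: 1:p, 2:q, 4:p, 6:p, 7:q, 9:q, 10:q, 11:q, 12:p, 16:p, 18:q, 19:p, 20:q, 21:q edges: (1,7,y); (1,12,y); (1,18,y); (1,19,y); (2,6,y); (2,12,y); (4,2,y); (4,16,y); (4,19,x); (6,2,y); (6,7,x); (7,6,y); (9,12,x); (11,7,x); (11,16,y); (12,4,y); (16,4,y); (19,11,x); (20,2,y); (20,4,y)
step 2: rule r1; match: 0->19, 1->2, 2->4; deleted nodes (none); deleted edges (none); added nodes 22, 23; added edges (22,2,y); (22,4,y); result: nodes: 1:p, 2:q, 4:p, 6:p, 7:q, 9:q, 10:q, 11:q, 12:p, 16:p, 18:q, 19:p, 20:q, 21:q, 22:q, 23:q edges: (1,7,y); (1,12,y); (1,18,y); (1,19,y); (2,6,y); (2,12,y); (4,2,y); (4,16,y); (4,19,x); (6,2,y); (6,7,x); (7,6,y); (9,12,x); (11,7,x); (11,16,y); (12,4,y); (16,4,y); (19,11,x); (20,2,y); (20,4,y); (22,2,y); (22,4,y)
final:
nodes: 1:p, 2:q, 4:p, 6:p, 7:q, 9:q, 10:q, 11:q, 12:p, 16:p, 18:q, 19:p, 20:q, 21:q, 22:q, 23:q
edges: (1,7,y); (1,12,y); (1,18,y); (1,19,y); (2,6,y); (2,12,y); (4,2,y); (4,16,y); (4,19,x); (6,2,y); (6,7,x); (7,6,y); (9,12,x); (11,7,x); (11,16,y); (12,4,y); (16,4,y); (19,11,x); (20,2,y); (20,4,y); (22,2,y); (22,4,y)


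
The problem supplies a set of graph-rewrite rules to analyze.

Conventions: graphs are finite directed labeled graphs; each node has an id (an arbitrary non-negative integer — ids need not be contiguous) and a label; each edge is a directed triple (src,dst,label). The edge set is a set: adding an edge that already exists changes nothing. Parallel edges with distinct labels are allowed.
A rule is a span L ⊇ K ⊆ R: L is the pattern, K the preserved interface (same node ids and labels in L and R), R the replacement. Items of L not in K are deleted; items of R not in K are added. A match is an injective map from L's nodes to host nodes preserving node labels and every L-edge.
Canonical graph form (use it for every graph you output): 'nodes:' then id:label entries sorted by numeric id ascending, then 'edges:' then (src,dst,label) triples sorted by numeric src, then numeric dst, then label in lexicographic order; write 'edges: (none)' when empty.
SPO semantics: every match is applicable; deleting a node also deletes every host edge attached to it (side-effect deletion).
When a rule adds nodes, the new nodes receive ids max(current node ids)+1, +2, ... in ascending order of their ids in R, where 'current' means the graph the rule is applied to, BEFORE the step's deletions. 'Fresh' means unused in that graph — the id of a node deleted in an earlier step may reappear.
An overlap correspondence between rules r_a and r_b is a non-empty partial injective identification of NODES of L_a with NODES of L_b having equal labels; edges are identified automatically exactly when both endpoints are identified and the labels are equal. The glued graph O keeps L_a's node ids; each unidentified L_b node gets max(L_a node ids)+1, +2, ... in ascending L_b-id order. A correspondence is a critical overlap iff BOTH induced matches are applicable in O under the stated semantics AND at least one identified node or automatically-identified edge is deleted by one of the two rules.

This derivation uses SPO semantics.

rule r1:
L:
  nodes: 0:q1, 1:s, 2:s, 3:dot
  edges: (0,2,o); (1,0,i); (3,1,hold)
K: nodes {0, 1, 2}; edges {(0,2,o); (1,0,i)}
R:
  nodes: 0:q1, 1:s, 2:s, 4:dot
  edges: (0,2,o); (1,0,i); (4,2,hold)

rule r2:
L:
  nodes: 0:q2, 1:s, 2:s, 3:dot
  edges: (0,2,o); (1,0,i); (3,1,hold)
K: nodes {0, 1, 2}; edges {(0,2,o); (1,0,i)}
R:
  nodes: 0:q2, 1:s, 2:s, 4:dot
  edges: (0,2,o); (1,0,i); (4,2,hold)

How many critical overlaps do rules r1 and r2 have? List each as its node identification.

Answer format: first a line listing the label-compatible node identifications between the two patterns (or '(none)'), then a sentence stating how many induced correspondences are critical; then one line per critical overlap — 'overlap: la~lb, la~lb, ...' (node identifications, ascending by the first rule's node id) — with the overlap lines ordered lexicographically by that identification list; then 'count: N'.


label-compatible node identifications between L(r1) and L(r2): 1~1, 1~2, 2~1, 2~2, 3~3
7 of the induced correspondences are critical overlaps of r1 and r2.
overlap: 1~1, 2~2, 3~3
overlap: 1~1, 3~3
overlap: 1~2, 2~1, 3~3
overlap: 1~2, 3~3
overlap: 2~1, 3~3
overlap: 2~2, 3~3
overlap: 3~3
count: 7


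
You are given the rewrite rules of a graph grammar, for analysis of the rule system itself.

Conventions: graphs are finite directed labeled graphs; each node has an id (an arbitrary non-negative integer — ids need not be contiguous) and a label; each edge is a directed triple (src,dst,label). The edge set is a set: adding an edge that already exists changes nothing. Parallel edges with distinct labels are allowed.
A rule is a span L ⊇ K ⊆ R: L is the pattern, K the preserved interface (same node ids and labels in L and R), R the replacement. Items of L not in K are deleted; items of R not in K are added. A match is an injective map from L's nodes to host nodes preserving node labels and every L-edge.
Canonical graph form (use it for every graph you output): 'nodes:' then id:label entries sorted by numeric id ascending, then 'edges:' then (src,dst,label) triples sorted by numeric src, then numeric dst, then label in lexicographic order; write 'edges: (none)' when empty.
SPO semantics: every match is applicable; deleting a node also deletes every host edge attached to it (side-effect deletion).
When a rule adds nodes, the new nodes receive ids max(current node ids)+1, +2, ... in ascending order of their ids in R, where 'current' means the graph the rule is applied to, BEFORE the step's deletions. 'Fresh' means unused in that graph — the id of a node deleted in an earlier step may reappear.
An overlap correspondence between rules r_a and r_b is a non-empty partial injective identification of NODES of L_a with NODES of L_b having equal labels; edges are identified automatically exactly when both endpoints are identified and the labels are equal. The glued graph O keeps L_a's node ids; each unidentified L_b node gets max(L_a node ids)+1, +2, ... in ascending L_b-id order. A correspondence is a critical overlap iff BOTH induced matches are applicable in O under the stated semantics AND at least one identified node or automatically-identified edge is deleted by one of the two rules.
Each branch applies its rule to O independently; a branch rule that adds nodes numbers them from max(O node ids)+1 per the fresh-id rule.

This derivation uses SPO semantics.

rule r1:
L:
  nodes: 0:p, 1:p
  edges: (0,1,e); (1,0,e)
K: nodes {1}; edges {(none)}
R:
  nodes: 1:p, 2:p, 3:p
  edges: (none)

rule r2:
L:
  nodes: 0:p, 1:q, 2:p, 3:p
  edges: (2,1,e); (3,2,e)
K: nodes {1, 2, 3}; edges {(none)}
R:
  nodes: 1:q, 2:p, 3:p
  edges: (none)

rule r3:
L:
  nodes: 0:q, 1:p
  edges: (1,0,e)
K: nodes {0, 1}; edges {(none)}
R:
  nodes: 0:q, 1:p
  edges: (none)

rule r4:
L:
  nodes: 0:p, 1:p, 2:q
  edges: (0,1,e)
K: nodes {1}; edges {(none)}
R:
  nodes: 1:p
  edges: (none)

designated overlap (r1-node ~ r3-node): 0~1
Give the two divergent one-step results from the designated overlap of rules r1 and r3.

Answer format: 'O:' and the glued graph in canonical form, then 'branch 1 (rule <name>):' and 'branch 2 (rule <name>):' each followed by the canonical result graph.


O:
nodes: 0:p, 1:p, 2:q
edges: (0,1,e); (0,2,e); (1,0,e)
branch 1 (rule r1):
nodes: 1:p, 2:q, 3:p, 4:p
edges: (none)
branch 2 (rule r3):
nodes: 0:p, 1:p, 2:q
edges: (0,1,e); (1,0,e)


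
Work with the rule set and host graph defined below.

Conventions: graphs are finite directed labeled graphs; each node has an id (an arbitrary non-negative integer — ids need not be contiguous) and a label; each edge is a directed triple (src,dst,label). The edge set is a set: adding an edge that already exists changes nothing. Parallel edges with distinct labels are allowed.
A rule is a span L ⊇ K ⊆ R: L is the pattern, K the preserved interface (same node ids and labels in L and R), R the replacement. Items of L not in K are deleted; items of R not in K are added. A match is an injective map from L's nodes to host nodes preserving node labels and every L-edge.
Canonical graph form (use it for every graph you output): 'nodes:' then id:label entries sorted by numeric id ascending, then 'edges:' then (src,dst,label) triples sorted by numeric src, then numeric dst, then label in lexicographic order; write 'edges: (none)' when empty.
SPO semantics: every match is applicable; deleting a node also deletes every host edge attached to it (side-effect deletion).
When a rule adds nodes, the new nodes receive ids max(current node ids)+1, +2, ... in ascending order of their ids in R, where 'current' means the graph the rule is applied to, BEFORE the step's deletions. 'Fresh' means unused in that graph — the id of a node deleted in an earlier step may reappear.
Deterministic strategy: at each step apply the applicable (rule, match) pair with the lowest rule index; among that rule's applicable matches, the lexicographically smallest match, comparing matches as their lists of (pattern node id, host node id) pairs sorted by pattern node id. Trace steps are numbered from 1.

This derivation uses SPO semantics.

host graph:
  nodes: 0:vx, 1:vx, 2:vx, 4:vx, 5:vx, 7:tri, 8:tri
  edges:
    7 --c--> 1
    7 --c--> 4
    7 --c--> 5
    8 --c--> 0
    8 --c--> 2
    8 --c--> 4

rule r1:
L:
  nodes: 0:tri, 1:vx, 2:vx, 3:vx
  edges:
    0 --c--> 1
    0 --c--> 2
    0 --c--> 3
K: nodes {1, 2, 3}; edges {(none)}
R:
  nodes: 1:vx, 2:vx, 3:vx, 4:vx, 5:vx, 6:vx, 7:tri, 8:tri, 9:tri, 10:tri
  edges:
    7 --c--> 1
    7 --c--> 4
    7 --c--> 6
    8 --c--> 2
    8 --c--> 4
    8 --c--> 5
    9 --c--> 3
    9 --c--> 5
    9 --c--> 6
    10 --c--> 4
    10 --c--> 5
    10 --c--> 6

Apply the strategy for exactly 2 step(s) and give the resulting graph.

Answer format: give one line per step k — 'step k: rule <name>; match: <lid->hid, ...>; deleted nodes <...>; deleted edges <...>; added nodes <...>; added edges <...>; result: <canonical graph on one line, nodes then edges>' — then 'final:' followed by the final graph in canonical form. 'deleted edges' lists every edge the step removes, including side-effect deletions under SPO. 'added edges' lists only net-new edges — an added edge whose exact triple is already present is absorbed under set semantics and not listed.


step 1: rule r1; match: 0->7, 1->1, 2->4, 3->5; deleted nodes 7; deleted edges (7,1,c); (7,4,c); (7,5,c); added nodes 9, 10, 11, 12, 13, 14, 15; added edges (12,1,c); (12,9,c); (12,11,c); (13,4,c); (13,9,c); (13,10,c); (14,5,c); (14,10,c); (14,11,c); (15,9,c); (15,10,c); (15,11,c); result: nodes: 0:vx, 1:vx, 2:vx, 4:vx, 5:vx, 8:tri, 9:vx, 10:vx, 11:vx, 12:tri, 13:tri, 14:tri, 15:tri edges: (8,0,c); (8,2,c); (8,4,c); (12,1,c); (12,9,c); (12,11,c); (13,4,c); (13,9,c); (13,10,c); (14,5,c); (14,10,c); (14,11,c); (15,9,c); (15,10,c); (15,11,c)
step 2: rule r1; match: 0->8, 1->0, 2->2, 3->4; deleted nodes 8; deleted edges (8,0,c); (8,2,c); (8,4,c); added nodes 16, 17, 18, 19, 20, 21, 22; added edges (19,0,c); (19,16,c); (19,18,c); (20,2,c); (20,16,c); (20,17,c); (21,4,c); (21,17,c); (21,18,c); (22,16,c); (22,17,c); (22,18,c); result: nodes: 0:vx, 1:vx, 2:vx, 4:vx, 5:vx, 9:vx, 10:vx, 11:vx, 12:tri, 13:tri, 14:tri, 15:tri, 16:vx, 17:vx, 18:vx, 19:tri, 20:tri, 21:tri, 22:tri edges: (12,1,c); (12,9,c); (12,11,c); (13,4,c); (13,9,c); (13,10,c); (14,5,c); (14,10,c); (14,11,c); (15,9,c); (15,10,c); (15,11,c); (19,0,c); (19,16,c); (19,18,c); (20,2,c); (20,16,c); (20,17,c); (21,4,c); (21,17,c); (21,18,c); (22,16,c); (22,17,c); (22,18,c)
final:
nodes: 0:vx, 1:vx, 2:vx, 4:vx, 5:vx, 9:vx, 10:vx, 11:vx, 12:tri, 13:tri, 14:tri, 15:tri, 16:vx, 17:vx, 18:vx, 19:tri, 20:tri, 21:tri, 22:tri
edges: (12,1,c); (12,9,c); (12,11,c); (13,4,c); (13,9,c); (13,10,c); (14,5,c); (14,10,c); (14,11,c); (15,9,c); (15,10,c); (15,11,c); (19,0,c); (19,16,c); (19,18,c); (20,2,c); (20,16,c); (20,17,c); (21,4,c); (21,17,c); (21,18,c); (22,16,c); (22,17,c); (22,18,c)


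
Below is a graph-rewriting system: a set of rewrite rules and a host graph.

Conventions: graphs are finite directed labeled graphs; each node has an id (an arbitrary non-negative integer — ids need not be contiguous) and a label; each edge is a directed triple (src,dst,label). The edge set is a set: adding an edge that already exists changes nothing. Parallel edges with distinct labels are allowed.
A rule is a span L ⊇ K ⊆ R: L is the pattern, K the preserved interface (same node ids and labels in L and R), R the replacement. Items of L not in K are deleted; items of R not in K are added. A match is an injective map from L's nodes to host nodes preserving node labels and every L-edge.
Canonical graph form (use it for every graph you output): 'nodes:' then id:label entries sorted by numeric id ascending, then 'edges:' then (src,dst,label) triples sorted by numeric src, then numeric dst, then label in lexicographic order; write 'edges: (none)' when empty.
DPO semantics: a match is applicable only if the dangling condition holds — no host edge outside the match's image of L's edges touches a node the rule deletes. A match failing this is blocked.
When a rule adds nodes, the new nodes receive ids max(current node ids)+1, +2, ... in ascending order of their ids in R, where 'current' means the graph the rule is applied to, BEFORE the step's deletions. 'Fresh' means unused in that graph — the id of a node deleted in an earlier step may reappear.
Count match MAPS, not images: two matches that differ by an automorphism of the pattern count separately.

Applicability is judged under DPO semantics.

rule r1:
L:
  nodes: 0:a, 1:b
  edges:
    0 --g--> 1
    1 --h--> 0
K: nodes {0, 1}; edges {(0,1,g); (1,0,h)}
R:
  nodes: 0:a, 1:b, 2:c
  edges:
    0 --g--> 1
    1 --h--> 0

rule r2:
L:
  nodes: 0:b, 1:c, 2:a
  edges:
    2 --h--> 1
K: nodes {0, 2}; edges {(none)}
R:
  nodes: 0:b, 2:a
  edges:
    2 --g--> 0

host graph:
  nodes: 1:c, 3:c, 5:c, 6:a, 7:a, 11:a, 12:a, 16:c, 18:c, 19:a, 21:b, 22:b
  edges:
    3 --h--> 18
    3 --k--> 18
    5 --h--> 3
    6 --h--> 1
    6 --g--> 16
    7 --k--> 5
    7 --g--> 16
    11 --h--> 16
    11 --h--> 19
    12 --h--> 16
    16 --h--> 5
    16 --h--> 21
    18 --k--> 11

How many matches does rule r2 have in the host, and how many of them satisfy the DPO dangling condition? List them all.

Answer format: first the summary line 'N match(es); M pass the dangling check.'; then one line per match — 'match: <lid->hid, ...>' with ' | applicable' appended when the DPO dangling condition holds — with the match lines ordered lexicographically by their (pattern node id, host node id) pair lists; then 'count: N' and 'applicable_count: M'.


6 match(es); 2 pass the dangling check.
match: 0->21, 1->1, 2->6 | applicable
match: 0->21, 1->16, 2->11
match: 0->21, 1->16, 2->12
match: 0->22, 1->1, 2->6 | applicable
match: 0->22, 1->16, 2->11
match: 0->22, 1->16, 2->12
count: 6
applicable_count: 2
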